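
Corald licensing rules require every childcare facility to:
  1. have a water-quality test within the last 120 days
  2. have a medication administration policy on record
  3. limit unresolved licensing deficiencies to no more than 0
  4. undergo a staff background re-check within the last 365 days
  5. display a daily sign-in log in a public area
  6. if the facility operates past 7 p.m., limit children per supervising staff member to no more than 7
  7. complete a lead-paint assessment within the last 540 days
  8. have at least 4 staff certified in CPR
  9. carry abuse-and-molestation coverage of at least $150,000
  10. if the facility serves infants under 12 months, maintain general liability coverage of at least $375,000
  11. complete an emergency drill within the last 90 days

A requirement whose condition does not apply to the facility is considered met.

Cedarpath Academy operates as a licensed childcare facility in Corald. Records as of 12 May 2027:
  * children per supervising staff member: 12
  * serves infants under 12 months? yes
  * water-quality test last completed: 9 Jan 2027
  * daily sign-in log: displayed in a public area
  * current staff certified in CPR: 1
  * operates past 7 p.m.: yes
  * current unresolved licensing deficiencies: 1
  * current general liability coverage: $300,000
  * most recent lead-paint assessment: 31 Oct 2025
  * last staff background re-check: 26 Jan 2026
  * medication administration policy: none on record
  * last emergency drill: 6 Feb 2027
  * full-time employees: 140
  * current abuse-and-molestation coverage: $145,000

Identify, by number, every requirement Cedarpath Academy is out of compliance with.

1, 2, 3, 4, 6, 7, 8, 9, 10, 11

1. water-quality test 123 days ago vs limit 120 → not met
2. medication administration policy absent → not met
3. unresolved licensing deficiencies 1 > 0 → not met
4. staff background re-check 471 days ago vs limit 365 → not met
5. daily sign-in log present → met
6. condition 'operates past 7 p.m.' holds; children per supervising staff member 12 > 7 → not met
7. lead-paint assessment 558 days ago vs limit 540 → not met
8. staff certified in CPR 1 < 4 → not met
9. abuse-and-molestation coverage $145,000 < $150,000 → not met
10. condition 'serves infants under 12 months' holds; general liability coverage $300,000 < $375,000 → not met
11. emergency drill 95 days ago vs limit 90 → not met
Not met: 1, 2, 3, 4, 6, 7, 8, 9, 10, 11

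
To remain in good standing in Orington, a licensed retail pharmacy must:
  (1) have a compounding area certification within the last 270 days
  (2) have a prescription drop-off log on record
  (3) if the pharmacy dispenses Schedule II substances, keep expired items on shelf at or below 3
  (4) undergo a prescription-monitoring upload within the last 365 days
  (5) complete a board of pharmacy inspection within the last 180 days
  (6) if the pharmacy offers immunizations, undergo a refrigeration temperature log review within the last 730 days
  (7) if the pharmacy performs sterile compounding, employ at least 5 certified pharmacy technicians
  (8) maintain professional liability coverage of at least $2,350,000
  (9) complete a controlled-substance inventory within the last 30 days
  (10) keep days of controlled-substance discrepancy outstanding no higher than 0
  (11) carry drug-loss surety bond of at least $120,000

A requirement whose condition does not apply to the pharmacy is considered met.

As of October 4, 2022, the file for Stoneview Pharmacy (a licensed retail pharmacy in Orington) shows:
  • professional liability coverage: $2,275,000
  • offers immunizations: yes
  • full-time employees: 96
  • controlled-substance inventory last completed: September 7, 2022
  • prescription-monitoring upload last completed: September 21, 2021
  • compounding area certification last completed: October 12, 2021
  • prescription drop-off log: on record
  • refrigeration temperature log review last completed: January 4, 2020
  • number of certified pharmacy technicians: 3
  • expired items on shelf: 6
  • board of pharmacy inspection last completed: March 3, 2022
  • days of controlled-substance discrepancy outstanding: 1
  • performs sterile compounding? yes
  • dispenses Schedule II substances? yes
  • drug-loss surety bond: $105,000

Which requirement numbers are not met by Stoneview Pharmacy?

1, 3, 4, 5, 6, 7, 8, 10, 11

1. compounding area certification 357 days ago vs limit 270 → not met
2. prescription drop-off log present → met
3. condition 'dispenses Schedule II substances' holds; expired items on shelf 6 > 3 → not met
4. prescription-monitoring upload 378 days ago vs limit 365 → not met
5. board of pharmacy inspection 215 days ago vs limit 180 → not met
6. condition 'offers immunizations' holds; refrigeration temperature log review 1004 days ago vs limit 730 → not met
7. condition 'performs sterile compounding' holds; certified pharmacy technicians 3 < 5 → not met
8. professional liability coverage $2,275,000 < $2,350,000 → not met
9. controlled-substance inventory 27 days ago vs limit 30 → met
10. days of controlled-substance discrepancy outstanding 1 > 0 → not met
11. drug-loss surety bond $105,000 < $120,000 → not met
Not met: 1, 3, 4, 5, 6, 7, 8, 10, 11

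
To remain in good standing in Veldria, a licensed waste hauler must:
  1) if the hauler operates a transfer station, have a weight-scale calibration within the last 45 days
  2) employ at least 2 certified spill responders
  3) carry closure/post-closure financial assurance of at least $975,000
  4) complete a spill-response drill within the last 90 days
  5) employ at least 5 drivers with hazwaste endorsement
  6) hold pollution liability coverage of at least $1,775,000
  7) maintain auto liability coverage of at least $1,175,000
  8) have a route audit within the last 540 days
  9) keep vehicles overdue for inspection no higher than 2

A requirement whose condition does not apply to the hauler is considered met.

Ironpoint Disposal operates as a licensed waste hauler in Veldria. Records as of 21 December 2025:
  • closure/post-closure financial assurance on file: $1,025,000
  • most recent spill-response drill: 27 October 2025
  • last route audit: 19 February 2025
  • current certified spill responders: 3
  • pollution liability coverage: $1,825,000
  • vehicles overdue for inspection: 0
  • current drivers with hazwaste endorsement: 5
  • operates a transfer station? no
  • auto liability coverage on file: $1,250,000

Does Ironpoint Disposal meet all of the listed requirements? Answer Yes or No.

Yes

1. condition 'operates a transfer station' does not hold → requirement n/a → met
2. certified spill responders 3 ≥ 2 → met
3. closure/post-closure financial assurance $1,025,000 ≥ $975,000 → met
4. spill-response drill 55 days ago vs limit 90 → met
5. drivers with hazwaste endorsement 5 ≥ 5 → met
6. pollution liability coverage $1,825,000 ≥ $1,775,000 → met
7. auto liability coverage $1,250,000 ≥ $1,175,000 → met
8. route audit 305 days ago vs limit 540 → met
9. vehicles overdue for inspection 0 ≤ 2 → met
All met.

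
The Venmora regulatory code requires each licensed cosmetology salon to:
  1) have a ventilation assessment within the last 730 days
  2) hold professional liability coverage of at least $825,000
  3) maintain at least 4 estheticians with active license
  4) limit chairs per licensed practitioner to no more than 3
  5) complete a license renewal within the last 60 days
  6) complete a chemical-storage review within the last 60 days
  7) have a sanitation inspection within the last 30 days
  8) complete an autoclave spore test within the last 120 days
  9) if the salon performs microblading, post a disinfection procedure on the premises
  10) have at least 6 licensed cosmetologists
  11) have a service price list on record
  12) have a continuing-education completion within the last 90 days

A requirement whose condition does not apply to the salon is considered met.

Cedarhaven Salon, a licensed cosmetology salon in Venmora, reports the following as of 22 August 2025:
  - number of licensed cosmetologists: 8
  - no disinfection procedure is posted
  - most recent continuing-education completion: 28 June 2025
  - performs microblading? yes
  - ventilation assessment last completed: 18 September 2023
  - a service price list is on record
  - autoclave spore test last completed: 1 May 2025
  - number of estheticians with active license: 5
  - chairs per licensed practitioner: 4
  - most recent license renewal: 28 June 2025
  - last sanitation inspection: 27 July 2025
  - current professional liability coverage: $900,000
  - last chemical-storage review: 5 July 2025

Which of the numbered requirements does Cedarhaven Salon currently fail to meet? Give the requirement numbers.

1. ventilation assessment 704 days ago vs limit 730 → met
2. professional liability coverage $900,000 ≥ $825,000 → met
3. estheticians with active license 5 ≥ 4 → met
4. chairs per licensed practitioner 4 > 3 → not met
5. license renewal 55 days ago vs limit 60 → met
6. chemical-storage review 48 days ago vs limit 60 → met
7. sanitation inspection 26 days ago vs limit 30 → met
8. autoclave spore test 113 days ago vs limit 120 → met
9. condition 'performs microblading' holds; disinfection procedure absent → not met
10. licensed cosmetologists 8 ≥ 6 → met
11. service price list present → met
12. continuing-education completion 55 days ago vs limit 90 → met
Not met: 4, 9

4, 9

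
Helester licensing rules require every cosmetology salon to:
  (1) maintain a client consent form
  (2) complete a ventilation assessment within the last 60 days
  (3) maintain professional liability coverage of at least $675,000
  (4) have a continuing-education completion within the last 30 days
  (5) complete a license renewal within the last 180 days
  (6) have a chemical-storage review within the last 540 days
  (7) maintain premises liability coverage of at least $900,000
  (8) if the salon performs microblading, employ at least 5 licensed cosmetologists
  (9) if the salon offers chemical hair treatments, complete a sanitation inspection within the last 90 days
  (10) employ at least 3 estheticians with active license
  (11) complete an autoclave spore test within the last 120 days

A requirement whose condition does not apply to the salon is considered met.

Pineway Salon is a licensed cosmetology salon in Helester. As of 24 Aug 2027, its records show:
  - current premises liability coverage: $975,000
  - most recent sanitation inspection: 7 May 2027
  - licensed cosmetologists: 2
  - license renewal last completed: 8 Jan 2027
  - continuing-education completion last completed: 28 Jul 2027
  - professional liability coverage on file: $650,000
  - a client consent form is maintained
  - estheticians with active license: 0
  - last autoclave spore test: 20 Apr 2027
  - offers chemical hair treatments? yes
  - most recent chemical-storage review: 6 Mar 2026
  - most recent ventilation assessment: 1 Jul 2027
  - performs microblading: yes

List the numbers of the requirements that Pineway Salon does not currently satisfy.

3, 5, 8, 9, 10, 11

1. client consent form present → met
2. ventilation assessment 54 days ago vs limit 60 → met
3. professional liability coverage $650,000 < $675,000 → not met
4. continuing-education completion 27 days ago vs limit 30 → met
5. license renewal 228 days ago vs limit 180 → not met
6. chemical-storage review 536 days ago vs limit 540 → met
7. premises liability coverage $975,000 ≥ $900,000 → met
8. condition 'performs microblading' holds; licensed cosmetologists 2 < 5 → not met
9. condition 'offers chemical hair treatments' holds; sanitation inspection 109 days ago vs limit 90 → not met
10. estheticians with active license 0 < 3 → not met
11. autoclave spore test 126 days ago vs limit 120 → not met
Not met: 3, 5, 8, 9, 10, 11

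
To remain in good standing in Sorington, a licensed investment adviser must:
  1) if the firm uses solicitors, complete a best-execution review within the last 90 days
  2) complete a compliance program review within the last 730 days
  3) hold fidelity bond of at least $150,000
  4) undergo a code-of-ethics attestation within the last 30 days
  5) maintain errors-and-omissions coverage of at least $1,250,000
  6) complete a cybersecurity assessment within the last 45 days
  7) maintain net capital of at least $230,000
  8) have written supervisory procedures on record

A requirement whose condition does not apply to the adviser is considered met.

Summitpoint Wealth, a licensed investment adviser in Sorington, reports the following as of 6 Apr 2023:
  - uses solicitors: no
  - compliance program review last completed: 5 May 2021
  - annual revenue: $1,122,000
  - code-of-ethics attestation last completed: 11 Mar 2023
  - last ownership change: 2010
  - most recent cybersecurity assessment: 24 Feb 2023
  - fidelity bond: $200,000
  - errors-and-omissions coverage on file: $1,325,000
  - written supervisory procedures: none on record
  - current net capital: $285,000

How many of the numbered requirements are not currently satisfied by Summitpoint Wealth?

1

1. condition 'uses solicitors' does not hold → requirement n/a → met
2. compliance program review 701 days ago vs limit 730 → met
3. fidelity bond $200,000 ≥ $150,000 → met
4. code-of-ethics attestation 26 days ago vs limit 30 → met
5. errors-and-omissions coverage $1,325,000 ≥ $1,250,000 → met
6. cybersecurity assessment 41 days ago vs limit 45 → met
7. net capital $285,000 ≥ $230,000 → met
8. written supervisory procedures absent → not met
Not met: 1 of 8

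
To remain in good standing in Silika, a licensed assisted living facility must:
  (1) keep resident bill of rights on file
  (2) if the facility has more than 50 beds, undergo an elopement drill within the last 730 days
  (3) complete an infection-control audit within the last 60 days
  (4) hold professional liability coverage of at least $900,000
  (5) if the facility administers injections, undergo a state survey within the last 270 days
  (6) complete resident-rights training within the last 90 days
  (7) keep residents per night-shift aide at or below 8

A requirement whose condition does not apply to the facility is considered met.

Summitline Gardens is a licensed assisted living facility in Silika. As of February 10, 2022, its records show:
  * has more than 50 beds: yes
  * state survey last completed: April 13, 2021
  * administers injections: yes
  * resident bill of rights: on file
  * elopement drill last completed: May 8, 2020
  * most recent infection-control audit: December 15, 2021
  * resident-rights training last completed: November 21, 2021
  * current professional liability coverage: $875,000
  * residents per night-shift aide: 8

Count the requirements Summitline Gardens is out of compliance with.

2

1. resident bill of rights present → met
2. condition 'has more than 50 beds' holds; elopement drill 643 days ago vs limit 730 → met
3. infection-control audit 57 days ago vs limit 60 → met
4. professional liability coverage $875,000 < $900,000 → not met
5. condition 'administers injections' holds; state survey 303 days ago vs limit 270 → not met
6. resident-rights training 81 days ago vs limit 90 → met
7. residents per night-shift aide 8 ≤ 8 → met
Not met: 2 of 7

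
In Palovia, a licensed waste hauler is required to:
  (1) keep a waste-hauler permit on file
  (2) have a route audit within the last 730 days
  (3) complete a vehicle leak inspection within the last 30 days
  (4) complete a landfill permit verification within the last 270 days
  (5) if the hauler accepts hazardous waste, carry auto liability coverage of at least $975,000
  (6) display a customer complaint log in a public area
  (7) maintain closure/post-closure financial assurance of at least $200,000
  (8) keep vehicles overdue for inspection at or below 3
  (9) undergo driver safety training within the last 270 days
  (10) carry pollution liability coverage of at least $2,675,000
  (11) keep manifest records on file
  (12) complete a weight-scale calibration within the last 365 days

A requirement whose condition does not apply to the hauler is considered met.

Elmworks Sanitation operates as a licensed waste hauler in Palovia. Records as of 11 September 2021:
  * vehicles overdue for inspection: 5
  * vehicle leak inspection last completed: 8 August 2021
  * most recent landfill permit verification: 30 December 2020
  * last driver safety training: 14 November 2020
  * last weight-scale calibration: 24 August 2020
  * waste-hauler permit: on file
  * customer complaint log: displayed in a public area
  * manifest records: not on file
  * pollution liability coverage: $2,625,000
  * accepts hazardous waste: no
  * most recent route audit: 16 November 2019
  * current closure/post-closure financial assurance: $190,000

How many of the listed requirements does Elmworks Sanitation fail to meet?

7

1. waste-hauler permit present → met
2. route audit 665 days ago vs limit 730 → met
3. vehicle leak inspection 34 days ago vs limit 30 → not met
4. landfill permit verification 255 days ago vs limit 270 → met
5. condition 'accepts hazardous waste' does not hold → requirement n/a → met
6. customer complaint log present → met
7. closure/post-closure financial assurance $190,000 < $200,000 → not met
8. vehicles overdue for inspection 5 > 3 → not met
9. driver safety training 301 days ago vs limit 270 → not met
10. pollution liability coverage $2,625,000 < $2,675,000 → not met
11. manifest records absent → not met
12. weight-scale calibration 383 days ago vs limit 365 → not met
Not met: 7 of 12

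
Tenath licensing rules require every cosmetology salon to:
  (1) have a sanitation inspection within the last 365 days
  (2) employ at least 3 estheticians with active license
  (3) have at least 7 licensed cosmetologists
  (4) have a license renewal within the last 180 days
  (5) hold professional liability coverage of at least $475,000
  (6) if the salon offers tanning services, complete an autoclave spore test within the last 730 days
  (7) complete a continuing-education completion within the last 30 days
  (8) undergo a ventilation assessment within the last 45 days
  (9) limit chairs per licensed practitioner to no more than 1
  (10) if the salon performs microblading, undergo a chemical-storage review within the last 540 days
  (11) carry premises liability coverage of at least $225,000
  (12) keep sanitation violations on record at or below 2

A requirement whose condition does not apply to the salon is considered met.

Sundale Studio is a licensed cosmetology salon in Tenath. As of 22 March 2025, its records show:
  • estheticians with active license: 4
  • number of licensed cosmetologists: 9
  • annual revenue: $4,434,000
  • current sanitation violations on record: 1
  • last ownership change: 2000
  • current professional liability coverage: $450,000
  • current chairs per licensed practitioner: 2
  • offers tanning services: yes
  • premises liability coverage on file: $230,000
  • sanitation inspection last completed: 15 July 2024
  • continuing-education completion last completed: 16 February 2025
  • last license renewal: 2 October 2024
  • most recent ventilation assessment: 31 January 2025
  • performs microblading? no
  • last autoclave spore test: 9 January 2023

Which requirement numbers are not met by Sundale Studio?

5, 6, 7, 8, 9

1. sanitation inspection 250 days ago vs limit 365 → met
2. estheticians with active license 4 ≥ 3 → met
3. licensed cosmetologists 9 ≥ 7 → met
4. license renewal 171 days ago vs limit 180 → met
5. professional liability coverage $450,000 < $475,000 → not met
6. condition 'offers tanning services' holds; autoclave spore test 803 days ago vs limit 730 → not met
7. continuing-education completion 34 days ago vs limit 30 → not met
8. ventilation assessment 50 days ago vs limit 45 → not met
9. chairs per licensed practitioner 2 > 1 → not met
10. condition 'performs microblading' does not hold → requirement n/a → met
11. premises liability coverage $230,000 ≥ $225,000 → met
12. sanitation violations on record 1 ≤ 2 → met
Not met: 5, 6, 7, 8, 9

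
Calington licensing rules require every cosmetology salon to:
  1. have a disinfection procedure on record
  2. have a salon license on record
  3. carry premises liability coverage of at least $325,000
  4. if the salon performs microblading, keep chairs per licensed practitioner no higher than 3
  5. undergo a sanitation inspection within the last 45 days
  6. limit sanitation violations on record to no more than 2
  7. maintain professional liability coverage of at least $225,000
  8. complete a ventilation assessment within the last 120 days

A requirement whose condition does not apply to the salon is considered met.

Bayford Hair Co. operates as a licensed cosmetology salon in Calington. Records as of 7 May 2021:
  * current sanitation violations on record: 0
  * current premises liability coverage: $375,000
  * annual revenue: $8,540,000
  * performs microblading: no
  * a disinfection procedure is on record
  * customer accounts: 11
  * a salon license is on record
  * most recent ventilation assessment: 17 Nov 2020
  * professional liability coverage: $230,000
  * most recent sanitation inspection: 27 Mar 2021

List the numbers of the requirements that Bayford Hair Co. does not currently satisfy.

8

1. disinfection procedure present → met
2. salon license present → met
3. premises liability coverage $375,000 ≥ $325,000 → met
4. condition 'performs microblading' does not hold → requirement n/a → met
5. sanitation inspection 41 days ago vs limit 45 → met
6. sanitation violations on record 0 ≤ 2 → met
7. professional liability coverage $230,000 ≥ $225,000 → met
8. ventilation assessment 171 days ago vs limit 120 → not met
Not met: 8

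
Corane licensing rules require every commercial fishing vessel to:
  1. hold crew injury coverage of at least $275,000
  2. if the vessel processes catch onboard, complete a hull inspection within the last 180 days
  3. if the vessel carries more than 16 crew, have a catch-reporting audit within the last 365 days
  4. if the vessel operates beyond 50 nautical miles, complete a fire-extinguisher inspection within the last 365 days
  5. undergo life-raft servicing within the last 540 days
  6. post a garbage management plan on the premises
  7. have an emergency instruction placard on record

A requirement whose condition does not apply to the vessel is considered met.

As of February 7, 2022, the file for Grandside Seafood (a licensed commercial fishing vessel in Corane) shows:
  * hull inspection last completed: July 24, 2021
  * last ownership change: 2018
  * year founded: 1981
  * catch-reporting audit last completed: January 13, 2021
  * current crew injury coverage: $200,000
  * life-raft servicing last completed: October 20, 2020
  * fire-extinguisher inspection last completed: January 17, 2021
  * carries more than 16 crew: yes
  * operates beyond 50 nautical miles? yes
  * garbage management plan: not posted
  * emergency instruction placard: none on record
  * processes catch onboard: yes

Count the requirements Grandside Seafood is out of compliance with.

1. crew injury coverage $200,000 < $275,000 → not met
2. condition 'processes catch onboard' holds; hull inspection 198 days ago vs limit 180 → not met
3. condition 'carries more than 16 crew' holds; catch-reporting audit 390 days ago vs limit 365 → not met
4. condition 'operates beyond 50 nautical miles' holds; fire-extinguisher inspection 386 days ago vs limit 365 → not met
5. life-raft servicing 475 days ago vs limit 540 → met
6. garbage management plan absent → not met
7. emergency instruction placard absent → not met
Not met: 6 of 7

6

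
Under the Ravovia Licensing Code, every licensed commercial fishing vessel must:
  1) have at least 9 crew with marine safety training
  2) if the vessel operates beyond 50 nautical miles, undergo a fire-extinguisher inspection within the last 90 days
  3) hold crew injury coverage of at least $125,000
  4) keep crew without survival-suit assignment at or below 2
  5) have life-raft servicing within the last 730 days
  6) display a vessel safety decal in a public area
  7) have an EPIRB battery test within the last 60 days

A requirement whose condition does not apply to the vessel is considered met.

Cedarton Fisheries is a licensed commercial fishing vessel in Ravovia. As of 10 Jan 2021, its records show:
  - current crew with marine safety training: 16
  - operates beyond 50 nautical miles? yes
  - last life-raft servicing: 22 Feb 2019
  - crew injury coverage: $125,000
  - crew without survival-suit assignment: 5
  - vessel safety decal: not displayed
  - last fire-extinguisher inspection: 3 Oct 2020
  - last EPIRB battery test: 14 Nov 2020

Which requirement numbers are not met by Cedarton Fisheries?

2, 4, 6

1. crew with marine safety training 16 ≥ 9 → met
2. condition 'operates beyond 50 nautical miles' holds; fire-extinguisher inspection 99 days ago vs limit 90 → not met
3. crew injury coverage $125,000 ≥ $125,000 → met
4. crew without survival-suit assignment 5 > 2 → not met
5. life-raft servicing 688 days ago vs limit 730 → met
6. vessel safety decal absent → not met
7. EPIRB battery test 57 days ago vs limit 60 → met
Not met: 2, 4, 6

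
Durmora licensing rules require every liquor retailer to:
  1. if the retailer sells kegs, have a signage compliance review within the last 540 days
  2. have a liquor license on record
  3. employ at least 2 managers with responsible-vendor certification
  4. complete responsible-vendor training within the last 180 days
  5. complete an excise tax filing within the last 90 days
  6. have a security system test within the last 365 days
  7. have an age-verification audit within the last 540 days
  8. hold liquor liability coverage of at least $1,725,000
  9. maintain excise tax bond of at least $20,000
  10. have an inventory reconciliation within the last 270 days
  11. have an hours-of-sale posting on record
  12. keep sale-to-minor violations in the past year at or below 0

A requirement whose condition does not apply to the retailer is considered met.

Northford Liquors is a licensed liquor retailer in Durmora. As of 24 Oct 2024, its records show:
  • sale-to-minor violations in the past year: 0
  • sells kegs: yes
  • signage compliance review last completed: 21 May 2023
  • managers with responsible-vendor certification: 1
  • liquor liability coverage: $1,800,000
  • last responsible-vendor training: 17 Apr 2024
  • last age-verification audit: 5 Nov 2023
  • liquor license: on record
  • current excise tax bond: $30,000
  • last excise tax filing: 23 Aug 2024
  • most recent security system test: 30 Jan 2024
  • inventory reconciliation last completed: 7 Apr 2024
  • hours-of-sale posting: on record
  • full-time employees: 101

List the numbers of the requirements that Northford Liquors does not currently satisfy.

3, 4

1. condition 'sells kegs' holds; signage compliance review 522 days ago vs limit 540 → met
2. liquor license present → met
3. managers with responsible-vendor certification 1 < 2 → not met
4. responsible-vendor training 190 days ago vs limit 180 → not met
5. excise tax filing 62 days ago vs limit 90 → met
6. security system test 268 days ago vs limit 365 → met
7. age-verification audit 354 days ago vs limit 540 → met
8. liquor liability coverage $1,800,000 ≥ $1,725,000 → met
9. excise tax bond $30,000 ≥ $20,000 → met
10. inventory reconciliation 200 days ago vs limit 270 → met
11. hours-of-sale posting present → met
12. sale-to-minor violations in the past year 0 ≤ 0 → met
Not met: 3, 4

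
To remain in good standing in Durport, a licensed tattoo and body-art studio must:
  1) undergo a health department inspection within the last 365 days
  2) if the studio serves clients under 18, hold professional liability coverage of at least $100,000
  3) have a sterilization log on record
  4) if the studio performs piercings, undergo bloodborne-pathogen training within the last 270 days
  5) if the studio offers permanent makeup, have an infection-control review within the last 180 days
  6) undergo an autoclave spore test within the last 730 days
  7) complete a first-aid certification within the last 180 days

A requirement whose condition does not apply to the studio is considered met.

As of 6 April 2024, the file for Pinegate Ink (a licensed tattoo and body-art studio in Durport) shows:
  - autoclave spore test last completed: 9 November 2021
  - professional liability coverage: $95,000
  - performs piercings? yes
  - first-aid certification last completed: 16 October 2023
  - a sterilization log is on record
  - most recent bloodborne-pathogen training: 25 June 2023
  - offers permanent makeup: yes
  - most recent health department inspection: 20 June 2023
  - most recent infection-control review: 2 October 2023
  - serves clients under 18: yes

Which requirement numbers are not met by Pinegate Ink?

2, 4, 5, 6

1. health department inspection 291 days ago vs limit 365 → met
2. condition 'serves clients under 18' holds; professional liability coverage $95,000 < $100,000 → not met
3. sterilization log present → met
4. condition 'performs piercings' holds; bloodborne-pathogen training 286 days ago vs limit 270 → not met
5. condition 'offers permanent makeup' holds; infection-control review 187 days ago vs limit 180 → not met
6. autoclave spore test 879 days ago vs limit 730 → not met
7. first-aid certification 173 days ago vs limit 180 → met
Not met: 2, 4, 5, 6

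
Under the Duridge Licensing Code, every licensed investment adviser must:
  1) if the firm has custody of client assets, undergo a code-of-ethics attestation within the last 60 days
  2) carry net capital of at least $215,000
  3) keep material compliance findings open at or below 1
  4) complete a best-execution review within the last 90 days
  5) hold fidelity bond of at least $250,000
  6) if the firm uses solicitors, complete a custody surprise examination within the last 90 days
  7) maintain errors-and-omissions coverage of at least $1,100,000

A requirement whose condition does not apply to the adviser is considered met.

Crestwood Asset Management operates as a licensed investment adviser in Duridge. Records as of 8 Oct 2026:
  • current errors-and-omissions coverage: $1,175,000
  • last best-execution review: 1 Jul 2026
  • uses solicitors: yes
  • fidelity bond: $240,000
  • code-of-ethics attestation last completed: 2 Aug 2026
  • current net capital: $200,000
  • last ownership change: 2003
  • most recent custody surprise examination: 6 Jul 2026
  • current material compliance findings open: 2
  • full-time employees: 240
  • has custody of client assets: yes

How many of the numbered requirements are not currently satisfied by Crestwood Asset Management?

6

1. condition 'has custody of client assets' holds; code-of-ethics attestation 67 days ago vs limit 60 → not met
2. net capital $200,000 < $215,000 → not met
3. material compliance findings open 2 > 1 → not met
4. best-execution review 99 days ago vs limit 90 → not met
5. fidelity bond $240,000 < $250,000 → not met
6. condition 'uses solicitors' holds; custody surprise examination 94 days ago vs limit 90 → not met
7. errors-and-omissions coverage $1,175,000 ≥ $1,100,000 → met
Not met: 6 of 7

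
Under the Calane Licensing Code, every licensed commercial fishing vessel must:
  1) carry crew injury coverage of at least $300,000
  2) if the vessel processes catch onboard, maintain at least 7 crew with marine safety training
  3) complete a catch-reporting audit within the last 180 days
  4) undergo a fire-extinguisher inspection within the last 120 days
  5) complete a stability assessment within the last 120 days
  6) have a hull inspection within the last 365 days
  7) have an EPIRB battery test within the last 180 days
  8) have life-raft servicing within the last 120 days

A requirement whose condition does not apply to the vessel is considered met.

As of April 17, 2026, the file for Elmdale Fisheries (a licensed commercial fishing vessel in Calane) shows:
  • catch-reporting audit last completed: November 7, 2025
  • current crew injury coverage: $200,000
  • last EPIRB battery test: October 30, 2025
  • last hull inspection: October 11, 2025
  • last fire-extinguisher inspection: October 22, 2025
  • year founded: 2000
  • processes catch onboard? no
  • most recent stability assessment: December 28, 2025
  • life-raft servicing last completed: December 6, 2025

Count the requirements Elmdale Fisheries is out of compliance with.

3

1. crew injury coverage $200,000 < $300,000 → not met
2. condition 'processes catch onboard' does not hold → requirement n/a → met
3. catch-reporting audit 161 days ago vs limit 180 → met
4. fire-extinguisher inspection 177 days ago vs limit 120 → not met
5. stability assessment 110 days ago vs limit 120 → met
6. hull inspection 188 days ago vs limit 365 → met
7. EPIRB battery test 169 days ago vs limit 180 → met
8. life-raft servicing 132 days ago vs limit 120 → not met
Not met: 3 of 8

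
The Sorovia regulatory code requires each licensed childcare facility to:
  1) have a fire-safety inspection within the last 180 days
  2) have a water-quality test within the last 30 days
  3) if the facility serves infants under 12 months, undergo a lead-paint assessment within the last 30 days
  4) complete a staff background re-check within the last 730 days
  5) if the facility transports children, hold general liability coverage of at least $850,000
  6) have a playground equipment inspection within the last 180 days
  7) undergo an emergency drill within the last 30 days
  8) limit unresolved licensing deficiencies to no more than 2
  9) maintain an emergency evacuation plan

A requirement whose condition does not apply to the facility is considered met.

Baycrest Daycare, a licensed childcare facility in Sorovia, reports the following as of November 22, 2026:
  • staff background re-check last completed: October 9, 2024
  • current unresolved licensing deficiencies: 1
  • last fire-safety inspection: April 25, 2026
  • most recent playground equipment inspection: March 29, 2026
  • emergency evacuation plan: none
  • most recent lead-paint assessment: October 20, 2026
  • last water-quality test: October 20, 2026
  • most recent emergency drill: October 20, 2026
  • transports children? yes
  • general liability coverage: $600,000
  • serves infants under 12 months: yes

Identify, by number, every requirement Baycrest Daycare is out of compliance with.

1, 2, 3, 4, 5, 6, 7, 9

1. fire-safety inspection 211 days ago vs limit 180 → not met
2. water-quality test 33 days ago vs limit 30 → not met
3. condition 'serves infants under 12 months' holds; lead-paint assessment 33 days ago vs limit 30 → not met
4. staff background re-check 774 days ago vs limit 730 → not met
5. condition 'transports children' holds; general liability coverage $600,000 < $850,000 → not met
6. playground equipment inspection 238 days ago vs limit 180 → not met
7. emergency drill 33 days ago vs limit 30 → not met
8. unresolved licensing deficiencies 1 ≤ 2 → met
9. emergency evacuation plan absent → not met
Not met: 1, 2, 3, 4, 5, 6, 7, 9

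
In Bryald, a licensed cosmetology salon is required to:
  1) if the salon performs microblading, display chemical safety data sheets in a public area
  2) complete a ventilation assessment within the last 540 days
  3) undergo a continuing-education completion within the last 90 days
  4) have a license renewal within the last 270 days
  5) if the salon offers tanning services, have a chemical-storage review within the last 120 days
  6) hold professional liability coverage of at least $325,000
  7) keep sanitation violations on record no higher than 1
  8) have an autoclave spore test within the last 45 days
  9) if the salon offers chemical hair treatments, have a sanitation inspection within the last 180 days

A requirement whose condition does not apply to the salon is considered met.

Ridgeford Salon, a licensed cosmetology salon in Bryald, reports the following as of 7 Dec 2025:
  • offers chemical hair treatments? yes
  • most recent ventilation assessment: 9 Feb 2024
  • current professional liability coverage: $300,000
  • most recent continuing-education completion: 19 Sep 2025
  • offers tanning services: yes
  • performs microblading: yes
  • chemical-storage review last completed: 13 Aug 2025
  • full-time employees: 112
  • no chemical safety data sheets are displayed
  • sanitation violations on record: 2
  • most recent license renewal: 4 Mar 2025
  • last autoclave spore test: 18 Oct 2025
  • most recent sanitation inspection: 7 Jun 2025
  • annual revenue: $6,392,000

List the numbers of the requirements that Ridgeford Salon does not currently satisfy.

1. condition 'performs microblading' holds; chemical safety data sheets absent → not met
2. ventilation assessment 667 days ago vs limit 540 → not met
3. continuing-education completion 79 days ago vs limit 90 → met
4. license renewal 278 days ago vs limit 270 → not met
5. condition 'offers tanning services' holds; chemical-storage review 116 days ago vs limit 120 → met
6. professional liability coverage $300,000 < $325,000 → not met
7. sanitation violations on record 2 > 1 → not met
8. autoclave spore test 50 days ago vs limit 45 → not met
9. condition 'offers chemical hair treatments' holds; sanitation inspection 183 days ago vs limit 180 → not met
Not met: 1, 2, 4, 6, 7, 8, 9

1, 2, 4, 6, 7, 8, 9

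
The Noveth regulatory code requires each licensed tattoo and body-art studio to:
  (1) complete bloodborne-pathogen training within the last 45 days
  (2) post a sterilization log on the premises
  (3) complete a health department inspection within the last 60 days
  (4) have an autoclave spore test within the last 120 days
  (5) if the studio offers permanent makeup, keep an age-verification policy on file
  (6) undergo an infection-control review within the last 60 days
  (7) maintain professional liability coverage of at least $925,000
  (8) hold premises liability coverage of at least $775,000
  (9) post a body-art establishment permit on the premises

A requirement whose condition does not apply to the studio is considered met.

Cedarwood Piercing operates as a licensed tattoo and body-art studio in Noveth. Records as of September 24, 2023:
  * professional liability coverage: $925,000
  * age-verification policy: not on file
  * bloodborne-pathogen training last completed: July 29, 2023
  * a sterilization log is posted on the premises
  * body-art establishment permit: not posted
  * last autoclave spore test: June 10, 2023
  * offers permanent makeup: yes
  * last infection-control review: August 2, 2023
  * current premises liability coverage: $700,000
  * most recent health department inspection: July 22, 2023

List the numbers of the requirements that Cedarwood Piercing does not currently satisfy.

1, 3, 5, 8, 9

1. bloodborne-pathogen training 57 days ago vs limit 45 → not met
2. sterilization log present → met
3. health department inspection 64 days ago vs limit 60 → not met
4. autoclave spore test 106 days ago vs limit 120 → met
5. condition 'offers permanent makeup' holds; age-verification policy absent → not met
6. infection-control review 53 days ago vs limit 60 → met
7. professional liability coverage $925,000 ≥ $925,000 → met
8. premises liability coverage $700,000 < $775,000 → not met
9. body-art establishment permit absent → not met
Not met: 1, 3, 5, 8, 9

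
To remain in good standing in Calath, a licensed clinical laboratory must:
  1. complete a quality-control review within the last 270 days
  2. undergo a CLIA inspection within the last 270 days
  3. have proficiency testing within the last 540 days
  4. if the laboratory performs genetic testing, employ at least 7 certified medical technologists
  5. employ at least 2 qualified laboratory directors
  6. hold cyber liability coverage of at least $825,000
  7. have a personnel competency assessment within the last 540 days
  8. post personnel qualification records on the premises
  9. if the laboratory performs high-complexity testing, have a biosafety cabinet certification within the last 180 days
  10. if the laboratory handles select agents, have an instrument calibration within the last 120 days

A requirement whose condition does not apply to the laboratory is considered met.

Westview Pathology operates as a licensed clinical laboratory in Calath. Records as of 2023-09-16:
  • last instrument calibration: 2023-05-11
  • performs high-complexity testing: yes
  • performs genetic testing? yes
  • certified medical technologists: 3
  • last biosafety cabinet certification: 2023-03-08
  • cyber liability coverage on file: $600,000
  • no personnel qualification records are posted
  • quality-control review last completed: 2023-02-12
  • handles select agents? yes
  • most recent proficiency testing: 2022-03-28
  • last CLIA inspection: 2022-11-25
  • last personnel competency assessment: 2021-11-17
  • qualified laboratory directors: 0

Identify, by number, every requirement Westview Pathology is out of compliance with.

1. quality-control review 216 days ago vs limit 270 → met
2. CLIA inspection 295 days ago vs limit 270 → not met
3. proficiency testing 537 days ago vs limit 540 → met
4. condition 'performs genetic testing' holds; certified medical technologists 3 < 7 → not met
5. qualified laboratory directors 0 < 2 → not met
6. cyber liability coverage $600,000 < $825,000 → not met
7. personnel competency assessment 668 days ago vs limit 540 → not met
8. personnel qualification records absent → not met
9. condition 'performs high-complexity testing' holds; biosafety cabinet certification 192 days ago vs limit 180 → not met
10. condition 'handles select agents' holds; instrument calibration 128 days ago vs limit 120 → not met
Not met: 2, 4, 5, 6, 7, 8, 9, 10

2, 4, 5, 6, 7, 8, 9, 10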